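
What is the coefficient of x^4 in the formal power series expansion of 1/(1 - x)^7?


The negative binomial / multiset identity is
1/(1 - x)^r = sum_{k>=0} C(k + r - 1, r - 1) x^k.
Here r = 7 and k = 4, so the coefficient is
C(4 + 6, 6) = C(10, 6)
= 210

210


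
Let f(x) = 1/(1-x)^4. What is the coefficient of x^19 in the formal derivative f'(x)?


Differentiate: d/dx [ 1/(1-x)^r ] = r / (1-x)^(r+1).
Here r = 4, so f'(x) = 4 / (1-x)^5.
The expansion of 1/(1-x)^(r+1) has coefficient of x^n equal to C(n+r, r).
So the coefficient of x^19 in f'(x) is
4 * C(23, 4) = 4 * 8855 = 35420

35420


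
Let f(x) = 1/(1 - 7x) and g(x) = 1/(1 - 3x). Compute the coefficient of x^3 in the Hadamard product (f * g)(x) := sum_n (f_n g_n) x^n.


f has coefficients f_k = 7^k and g has coefficients g_k = 3^k, so the Hadamard product has coefficient (f*g)_k = 7^k * 3^k = 21^k.
For k = 3: 21^3 = 9261.

9261


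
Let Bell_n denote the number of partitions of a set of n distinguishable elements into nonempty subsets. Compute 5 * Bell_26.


Bell_26 can be computed from the Bell triangle or from Dobinski's identity Bell_n = (1/e) * sum_{k>=0} k^n / k!.
Computing Bell_26 = 49631246523618756274.
Then 5 * 49631246523618756274 = 248156232618093781370.

248156232618093781370


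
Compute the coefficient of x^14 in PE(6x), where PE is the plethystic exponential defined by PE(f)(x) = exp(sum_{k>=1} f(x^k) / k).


With f(x) = 6x, the exponent is sum_{k>=1} 6 x^k / k = 6 * (-ln(1 - x)). Exponentiating:
PE(6x) = exp(-6 ln(1 - x)) = 1/(1 - x)^6.
By the negative binomial expansion, [x^n] 1/(1 - x)^6 = C(n + 5, 5).
For n = 14: C(19, 5) = 11628.

11628


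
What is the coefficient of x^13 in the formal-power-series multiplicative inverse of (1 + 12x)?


The inverse is 1/(1 + 12x). Apply the geometric identity 1/(1 - y) = sum_{k>=0} y^k with y = -12x:
1/(1 + 12x) = sum_{k>=0} (-12)^k x^k.
So the coefficient of x^13 is (-12)^13 = -106993205379072.

-106993205379072


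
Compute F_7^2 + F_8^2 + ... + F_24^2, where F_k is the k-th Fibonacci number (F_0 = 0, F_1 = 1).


There is a standard identity sum_{k=0}^{N} F_k^2 = F_N * F_{N+1} (proved inductively from the telescoping relation F_k^2 = F_k F_{k+1} - F_{k-1} F_k). Then
sum_{k=7}^{24} F_k^2 = F_24 F_25 - F_6 F_7.
Computing: F_24 = 46368, F_25 = 75025, F_6 = 8, F_7 = 13.
Sum = 46368 * 75025 - 8 * 13 = 3478759096.

3478759096


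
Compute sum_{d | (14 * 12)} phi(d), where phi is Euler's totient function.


First, 14 * 12 = 168. One classical identity is sum_{d | n} phi(d) = n (each k in [1, n] has a unique gcd with n, and among the k's with gcd(k, n) = n/d there are phi(d) of them). So the sum equals 168. We also verify directly:
Divisors of 168: 1, 2, 3, 4, 6, 7, 8, 12, 14, 21, 24, 28, 42, 56, 84, 168.
phi values: 1, 1, 2, 2, 2, 6, 4, 4, 6, 12, 8, 12, 12, 24, 24, 48.
Sum = 168.

168


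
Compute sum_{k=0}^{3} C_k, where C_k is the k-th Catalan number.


C_0 through C_3: 1, 1, 2, 5
Sum = 1 + 1 + 2 + 5
= 9

9


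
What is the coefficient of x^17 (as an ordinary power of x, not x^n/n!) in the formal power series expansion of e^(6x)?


The exponential series is e^y = sum_{k>=0} y^k / k!. Substituting y = 6x gives
e^(6x) = sum_{k>=0} 6^k x^k / k!.
So the coefficient of x^n is a^n/n! with a = 6, n = 17:
6^17 / 17! = 16926659444736/355687428096000 = 708588/14889875

708588/14889875


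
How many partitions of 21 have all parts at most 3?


Using the generating function (1-x)^(-1)(1-x^2)^(-1)(1-x^3)^(-1),
the coefficient of x^21 counts these restricted partitions.
Result = 48

48


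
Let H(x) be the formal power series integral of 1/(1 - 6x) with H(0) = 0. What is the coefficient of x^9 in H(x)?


1/(1 - 6x) = sum_{k>=0} 6^k x^k. Integrating termwise with H(0) = 0:
H(x) = sum_{k>=0} 6^k x^(k+1) / (k+1) = sum_{m>=1} 6^(m-1) x^m / m.
For m = 9: 6^8/9 = 1679616/9 = 186624.

186624


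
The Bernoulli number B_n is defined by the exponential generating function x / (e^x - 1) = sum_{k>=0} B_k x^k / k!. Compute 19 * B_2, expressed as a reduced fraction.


Bernoulli numbers can also be computed recursively via B_0 = 1 and sum_{j=0}^{m} C(m+1, j) B_j = 0 for m >= 1. Odd-index Bernoulli numbers vanish for k >= 3.
Computing B_2 = 1/6, so 19 * B_2 = 19 * 1/6 = 19/6.

19/6


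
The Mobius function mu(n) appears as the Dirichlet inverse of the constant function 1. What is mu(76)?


76 has a squared prime factor, so mu(76) = 0.
Factorization reveals a repeated prime.

0


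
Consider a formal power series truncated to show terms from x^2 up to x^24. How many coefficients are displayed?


From x^2 to x^24 inclusive, the count is 24 - 2 + 1 = 23.

23


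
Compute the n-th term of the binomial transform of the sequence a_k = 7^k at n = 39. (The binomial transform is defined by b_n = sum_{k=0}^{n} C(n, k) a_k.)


With a_k = 7^k, b_n = sum_{k=0}^{n} C(n, k) 7^k = (1 + 7)^n by the binomial theorem.
For n = 39: (1 + 7)^39 = 8^39 = 166153499473114484112975882535043072.

166153499473114484112975882535043072


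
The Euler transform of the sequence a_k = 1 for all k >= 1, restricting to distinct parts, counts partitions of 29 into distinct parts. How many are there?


Partitions of 29 into distinct parts can be computed via generating function.
Product (1+x)(1+x^2)(1+x^3)...
The coefficient of x^29 = 256

256


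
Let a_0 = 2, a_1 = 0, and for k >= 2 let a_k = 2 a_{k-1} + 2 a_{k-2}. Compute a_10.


Iterating the recurrence forward:
a_0 = 2
a_1 = 0
a_2 = 2*0 + 2*2 = 4
a_3 = 2*4 + 2*0 = 8
a_4 = 2*8 + 2*4 = 24
a_5 = 2*24 + 2*8 = 64
a_6 = 2*64 + 2*24 = 176
a_7 = 2*176 + 2*64 = 480
a_8 = 2*480 + 2*176 = 1312
a_9 = 2*1312 + 2*480 = 3584
a_10 = 2*3584 + 2*1312 = 9792
So a_10 = 9792.

9792


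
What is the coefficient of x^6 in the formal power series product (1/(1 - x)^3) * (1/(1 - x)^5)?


Combine the factors: (1/(1 - x)^3) * (1/(1 - x)^5) = 1/(1 - x)^8.
Then use 1/(1 - x)^r = sum_{k>=0} C(k + r - 1, r - 1) x^k with r = 8 and k = 6:
C(13, 7) = 1716.

1716


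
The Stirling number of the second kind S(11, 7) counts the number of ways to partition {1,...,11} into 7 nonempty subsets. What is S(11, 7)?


Using the explicit formula S(n,k) = (1/k!) sum_{j=0}^{k} (-1)^(k-j) C(k,j) j^n:
S(11, 7) = 63987
Equivalently, S(n,k) is n! times the coefficient of x^n in the EGF (e^x - 1)^k / k!.

63987


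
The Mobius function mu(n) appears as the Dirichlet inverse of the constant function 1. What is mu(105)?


105 = 3 * 5 * 7 (all distinct primes).
mu(105) = (-1)^3 = -1

-1


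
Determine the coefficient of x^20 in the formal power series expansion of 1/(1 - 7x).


The geometric series identity gives 1/(1 - c x) = sum_{k>=0} c^k x^k, so the coefficient of x^k is c^k.
Here c = 7 and k = 20.
Computing: 7^20 = 79792266297612001

79792266297612001


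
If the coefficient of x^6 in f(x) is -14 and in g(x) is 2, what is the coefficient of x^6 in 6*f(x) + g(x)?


Scalar multiplication scales coefficients: 6 * -14 = -84.
Then add the g coefficient: -84 + 2
= -82

-82


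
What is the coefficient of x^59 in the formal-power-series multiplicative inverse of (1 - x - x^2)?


Let the inverse be f(x) = sum_{k>=0} a_k x^k. From f(x) * (1 - x - x^2) = 1 and matching coefficients:
 x^0: a_0 = 1.
 x^1: a_1 - a_0 = 0, so a_1 = 1.
 x^k (k >= 2): a_k - a_{k-1} - a_{k-2} = 0, i.e. a_k = a_{k-1} + a_{k-2}.
This is the Fibonacci-type recurrence shifted so that a_0 = a_1 = 1.
Iterating: a_0=1, a_1=1, a_2=2, a_3=3, a_4=5, a_5=8, a_6=13, a_7=21, a_8=34, a_9=55, ...
a_59 = 1548008755920.

1548008755920


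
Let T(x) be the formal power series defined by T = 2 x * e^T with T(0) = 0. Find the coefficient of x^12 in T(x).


Apply the Lagrange inversion formula: if T = 2 x * phi(T) with phi(t) = e^t, then
[x^n] T = 2^n * (1/n) [t^(n-1)] phi(t)^n = 2^n * (1/n) [t^(n-1)] e^(n t) = 2^n * (1/n) * n^(n-1) / (n-1)! = 2^n * n^(n-1) / n!.
When c = 1 this is the Cayley count of rooted labeled trees on n vertices, divided by n!.
For n = 12: 2^12 * 12^11 / 12! = 4096 * 743008370688/479001600 = 12230590464/1925.

12230590464/1925


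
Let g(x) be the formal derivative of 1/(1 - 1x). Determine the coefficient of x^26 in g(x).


Differentiate termwise: d/dx sum_{k>=0} 1^k x^k = sum_{k>=1} k 1^k x^(k-1) = sum_{j>=0} (j+1) 1^(j+1) x^j.
Equivalently, d/dx [1/(1 - 1x)] = 1/(1 - 1x)^2.
For j = 26: 27 * 1^27 = 27 * 1 = 27.

27


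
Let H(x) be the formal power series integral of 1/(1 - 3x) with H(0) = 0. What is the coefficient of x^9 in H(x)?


1/(1 - 3x) = sum_{k>=0} 3^k x^k. Integrating termwise with H(0) = 0:
H(x) = sum_{k>=0} 3^k x^(k+1) / (k+1) = sum_{m>=1} 3^(m-1) x^m / m.
For m = 9: 3^8/9 = 6561/9 = 729.

729


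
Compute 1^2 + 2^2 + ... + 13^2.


This power sum has a closed form given by Faulhaber's formula
sum_{k=1}^{m} k^p = (1 / (p + 1)) * sum_{j=0}^{p} C(p + 1, j) B_j m^(p + 1 - j),
but for small m direct computation is fastest:
1 + 4 + 9 + 16 + 25 + 36 + 49 + 64 + 81 + 100 + 121 + 144 + 169 = 819.

819


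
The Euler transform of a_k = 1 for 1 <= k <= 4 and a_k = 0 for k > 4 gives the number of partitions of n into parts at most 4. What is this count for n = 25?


Partitions of 25 into parts at most 4:
Using generating function (1-x)^(-1)(1-x^2)^(-1)...(1-x^4)^(-1),
the coefficient of x^25 = 185

185


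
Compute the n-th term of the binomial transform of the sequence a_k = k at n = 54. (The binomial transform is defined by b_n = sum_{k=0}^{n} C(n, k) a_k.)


With a_k = k, b_n = sum_{k=0}^{n} C(n, k) k. Using k * C(n, k) = n * C(n-1, k-1) gives b_n = n * sum_{k>=1} C(n-1, k-1) = n * 2^(n-1).
For n = 54: 54 * 2^53 = 54 * 9007199254740992 = 486388759756013568.

486388759756013568


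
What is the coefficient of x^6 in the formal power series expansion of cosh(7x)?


The Maclaurin series is cosh(t) = sum_{m>=0} t^(2m) / (2m)!, so substituting t = 7x, only even powers of x are nonzero, with coefficient of x^(2m) equal to 7^(2m) / (2m)!.
For x^6 the coefficient is 7^6/6! = 117649/720 = 117649/720.

117649/720


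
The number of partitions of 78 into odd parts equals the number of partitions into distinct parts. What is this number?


Computing partitions of 78 into odd parts (1, 3, 5, ...):
Using the generating function prod_{k>=0} 1/(1-x^(2k+1)),
the count is 64234

64234


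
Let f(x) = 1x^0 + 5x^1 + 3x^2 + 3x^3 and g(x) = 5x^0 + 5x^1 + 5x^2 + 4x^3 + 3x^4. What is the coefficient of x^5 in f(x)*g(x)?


Cauchy product at x^5:
5*3 + 3*4 + 3*5
= 42

42


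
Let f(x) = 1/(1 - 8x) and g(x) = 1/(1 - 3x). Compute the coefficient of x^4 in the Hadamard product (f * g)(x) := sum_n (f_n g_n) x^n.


f has coefficients f_k = 8^k and g has coefficients g_k = 3^k, so the Hadamard product has coefficient (f*g)_k = 8^k * 3^k = 24^k.
For k = 4: 24^4 = 331776.

331776


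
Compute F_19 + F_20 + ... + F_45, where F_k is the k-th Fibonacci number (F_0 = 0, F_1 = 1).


Use the identity sum_{k=0}^{N} F_k = F_{N+2} - 1 (which follows from F_{k+2} - F_{k+1} = F_k). Then
sum_{k=19}^{45} F_k = (F_{47} - 1) - (F_{20} - 1) = F_{47} - F_{20}.
Computing: F_{47} = 2971215073, F_{20} = 6765, so
Sum = 2971215073 - 6765 = 2971208308.

2971208308


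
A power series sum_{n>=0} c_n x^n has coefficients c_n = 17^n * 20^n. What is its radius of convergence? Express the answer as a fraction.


By the root test (Cauchy-Hadamard), the radius is R = 1 / limsup_n |c_n|^(1/n).
Here |c_n|^(1/n) = (17^n * 20^n)^(1/n) = 17 * 20 = 340 for all n.
So R = 1/340 = 1/340.

1/340


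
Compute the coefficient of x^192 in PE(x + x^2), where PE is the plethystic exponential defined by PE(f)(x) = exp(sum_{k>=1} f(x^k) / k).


With f(x) = x + x^2, the exponent is sum_{k>=1} (x^k + x^(2k)) / k = -ln(1 - x) - ln(1 - x^2). Exponentiating:
PE(x + x^2) = 1 / ((1 - x)(1 - x^2)).
This is the generating function for partitions of n into parts of size 1 or 2. The number of 2's can be any j in 0..96, and the rest are 1's, so
[x^192] = floor(192/2) + 1 = 97.

97


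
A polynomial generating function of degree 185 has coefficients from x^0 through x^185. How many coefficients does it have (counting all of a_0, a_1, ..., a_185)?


A polynomial of degree 185 takes the form a_0 + a_1 x + ... + a_185 x^185.
The number of coefficients is 185 + 1 = 186.

186


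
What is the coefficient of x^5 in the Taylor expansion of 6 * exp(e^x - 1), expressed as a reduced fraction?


exp(e^x - 1) = sum_{k>=0} Bell_k x^k / k!, where Bell_k is the k-th Bell number.
So the coefficient of x^5 is 6 * Bell_5 / 5!.
Computing: Bell_5 = 52 and 5! = 120, giving
6 * 52/120 = 13/5.

13/5


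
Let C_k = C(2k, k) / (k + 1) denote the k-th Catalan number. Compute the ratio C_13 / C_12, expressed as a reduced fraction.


Using C_k = (2k)! / (k! (k+1)!), the ratio C_{k+1}/C_k simplifies to
C_{k+1}/C_k = [(2k+2)! / ((k+1)! (k+2)!)] * [k! (k+1)! / (2k)!]
 = (2k+2)(2k+1) / ((k+1)(k+2)) = 2(2k+1) / (k+2).
For k = 12: 2(2*12 + 1) / (12 + 2) = 50/14 = 25/7.

25/7


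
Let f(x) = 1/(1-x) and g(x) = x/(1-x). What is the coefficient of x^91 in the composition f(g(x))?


First simplify the composition: f(g(x)) = 1/(1 - x/(1-x)) = (1-x)/((1-x) - x) = (1-x)/(1-2x).
Now extract the coefficient. Write (1-x)/(1-2x) = 1/(1-2x) - x/(1-2x).
The coefficient of x^n in 1/(1-2x) is 2^n, and in x/(1-2x) is 2^(n-1) (for n >= 1).
So the coefficient of x^91 is 2^91 - 2^90 = 2475880078570760549798248448 - 1237940039285380274899124224 = 1237940039285380274899124224.

1237940039285380274899124224


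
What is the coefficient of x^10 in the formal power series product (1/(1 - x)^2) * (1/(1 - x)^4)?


Combine the factors: (1/(1 - x)^2) * (1/(1 - x)^4) = 1/(1 - x)^6.
Then use 1/(1 - x)^r = sum_{k>=0} C(k + r - 1, r - 1) x^k with r = 6 and k = 10:
C(15, 5) = 3003.

3003


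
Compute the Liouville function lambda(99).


The Liouville function is lambda(k) = (-1)^Omega(k), where Omega(k) counts the prime factors of k with multiplicity.
Factoring: 99 = 3 * 3 * 11, so Omega(99) = 3.
lambda(99) = (-1)^3 = -1.

-1


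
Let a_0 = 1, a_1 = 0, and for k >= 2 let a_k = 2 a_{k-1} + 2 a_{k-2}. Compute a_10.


Iterating the recurrence forward:
a_0 = 1
a_1 = 0
a_2 = 2*0 + 2*1 = 2
a_3 = 2*2 + 2*0 = 4
a_4 = 2*4 + 2*2 = 12
a_5 = 2*12 + 2*4 = 32
a_6 = 2*32 + 2*12 = 88
a_7 = 2*88 + 2*32 = 240
a_8 = 2*240 + 2*88 = 656
a_9 = 2*656 + 2*240 = 1792
a_10 = 2*1792 + 2*656 = 4896
So a_10 = 4896.

4896


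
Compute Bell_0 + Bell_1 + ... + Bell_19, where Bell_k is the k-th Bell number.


Recall Bell_k counts set partitions of a k-set (with Bell_0 = 1 by convention).
Bell_0 through Bell_19: 1, 1, 2, 5, 15, 52, 203, 877, 4140, 21147, 115975, 678570, 4213597, 27644437, 190899322, 1382958545, 10480142147, 82864869804, 682076806159, 5832742205057
Sum = 1 + 1 + 2 + 5 + 15 + 52 + 203 + 877 + 4140 + 21147 + 115975 + 678570 + 4213597 + 27644437 + 190899322 + 1382958545 + 10480142147 + 82864869804 + 682076806159 + 5832742205057 = 6609770560056.

6609770560056


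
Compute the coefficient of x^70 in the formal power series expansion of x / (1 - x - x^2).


Let f(x) = sum_{k>=0} a_k x^k. Multiplying f(x) * (1 - x - x^2) = x and matching coefficients gives a_0 = 0, a_1 = 1, and a_k = a_{k-1} + a_{k-2} for k >= 2. These are the Fibonacci numbers F_k.
Iterating from F_0 = 0, F_1 = 1:
F_0=0, F_1=1, F_2=1, F_3=2, F_4=3, F_5=5, F_6=8, F_7=13, F_8=21, F_9=34, ...
F_70 = 190392490709135.

190392490709135


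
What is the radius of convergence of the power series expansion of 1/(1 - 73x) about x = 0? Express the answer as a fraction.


Expanding 1/(1 - 73x) = sum_{k>=0} 73^k x^k, the series converges when |73x| < 1, i.e., |x| < 1/73.
So the radius of convergence is 1/73 = 1/73.

1/73


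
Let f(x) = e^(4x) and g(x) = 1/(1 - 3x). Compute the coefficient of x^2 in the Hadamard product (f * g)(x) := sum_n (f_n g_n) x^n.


Expanding: f_k = 4^k/k! (from e^(4x)) and g_k = 3^k (from 1/(1 - 3x)). So the Hadamard coefficient (f * g)_k = 4^k 3^k / k! = (12)^k / k!.
For k = 2: 12^2/2! = 144/2 = 72.

72


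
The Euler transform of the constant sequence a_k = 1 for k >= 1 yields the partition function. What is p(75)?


The Euler transform converts the sequence a_k = 1 into the number of integer partitions.
Using the recurrence or dynamic programming:
p(75) = 8118264

8118264


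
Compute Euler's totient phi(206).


phi(n) counts integers in [1, n] coprime to n. Using the multiplicative formula phi(n) = n * prod_{p | n} (1 - 1/p):
206 = 2 * 103, so
phi(206) = 206 * (1 - 1/2) * (1 - 1/103) = 102.

102


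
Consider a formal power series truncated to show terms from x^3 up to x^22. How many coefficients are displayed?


From x^3 to x^22 inclusive, the count is 22 - 3 + 1 = 20.

20


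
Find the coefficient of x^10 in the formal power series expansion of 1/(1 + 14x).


Write 1/(1 + c x) = 1/(1 - (-c) x) and apply the geometric-series identity
1/(1 - y) = sum_{k>=0} y^k to get 1/(1 + c x) = sum_{k>=0} (-c)^k x^k.
So the coefficient of x^k is (-c)^k = (-1)^k * c^k.
Here c = 14 and k = 10:
(-14)^10 = 1 * 289254654976 = 289254654976

289254654976


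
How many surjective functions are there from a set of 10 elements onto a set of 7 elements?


By inclusion-exclusion on which target elements are missed, the number of surjections from an n-set onto a k-set is
surj(n, k) = sum_{j=0}^{k} (-1)^j C(k, j) (k - j)^n.
Equivalently surj(n, k) = k! * S(n, k), where S(n, k) is the Stirling number of the second kind.
For n = 10, k = 7:
S(10, 7) = 5880, so
surj = 7! * 5880 = 5040 * 5880 = 29635200.

29635200


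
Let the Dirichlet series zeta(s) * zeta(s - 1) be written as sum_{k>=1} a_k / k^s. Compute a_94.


Convolution gives a_k = sum_{d | k} d * 1 = sum_{d | k} d = sigma(k), the sum of positive divisors of k.
For k = 94, the divisors are 1, 2, 47, 94, so
sigma(94) = 1 + 2 + 47 + 94 = 144.

144


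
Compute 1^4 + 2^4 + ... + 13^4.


This power sum has a closed form given by Faulhaber's formula
sum_{k=1}^{m} k^p = (1 / (p + 1)) * sum_{j=0}^{p} C(p + 1, j) B_j m^(p + 1 - j),
but for small m direct computation is fastest:
1 + 16 + 81 + 256 + 625 + 1296 + 2401 + 4096 + 6561 + 10000 + 14641 + 20736 + 28561 = 89271.

89271


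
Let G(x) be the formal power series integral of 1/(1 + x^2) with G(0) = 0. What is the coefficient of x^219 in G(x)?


1/(1 + x^2) = sum_{j>=0} (-1)^j x^(2j). Integrating termwise with G(0) = 0:
G(x) = sum_{j>=0} (-1)^j x^(2j+1) / (2j+1) = arctan(x).
Only odd powers are nonzero. For x^219 write 219 = 2*109 + 1, giving
(-1)^109 / 219 = -1/219 = -1/219.

-1/219


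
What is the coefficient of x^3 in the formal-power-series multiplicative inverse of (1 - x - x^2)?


Let the inverse be f(x) = sum_{k>=0} a_k x^k. From f(x) * (1 - x - x^2) = 1 and matching coefficients:
 x^0: a_0 = 1.
 x^1: a_1 - a_0 = 0, so a_1 = 1.
 x^k (k >= 2): a_k - a_{k-1} - a_{k-2} = 0, i.e. a_k = a_{k-1} + a_{k-2}.
This is the Fibonacci-type recurrence shifted so that a_0 = a_1 = 1.
Iterating: a_0=1, a_1=1, a_2=2, a_3=3
a_3 = 3.

3


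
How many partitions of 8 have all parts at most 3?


Using the generating function (1-x)^(-1)(1-x^2)^(-1)(1-x^3)^(-1),
the coefficient of x^8 counts these restricted partitions.
Result = 10

10


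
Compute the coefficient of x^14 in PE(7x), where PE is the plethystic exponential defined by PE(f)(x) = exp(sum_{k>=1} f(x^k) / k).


With f(x) = 7x, the exponent is sum_{k>=1} 7 x^k / k = 7 * (-ln(1 - x)). Exponentiating:
PE(7x) = exp(-7 ln(1 - x)) = 1/(1 - x)^7.
By the negative binomial expansion, [x^n] 1/(1 - x)^7 = C(n + 6, 6).
For n = 14: C(20, 6) = 38760.

38760


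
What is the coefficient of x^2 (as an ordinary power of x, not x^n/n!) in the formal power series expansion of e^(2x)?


The exponential series is e^y = sum_{k>=0} y^k / k!. Substituting y = 2x gives
e^(2x) = sum_{k>=0} 2^k x^k / k!.
So the coefficient of x^n is a^n/n! with a = 2, n = 2:
2^2 / 2! = 4/2 = 2

2


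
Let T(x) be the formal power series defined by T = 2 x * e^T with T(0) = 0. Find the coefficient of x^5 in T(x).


Apply the Lagrange inversion formula: if T = 2 x * phi(T) with phi(t) = e^t, then
[x^n] T = 2^n * (1/n) [t^(n-1)] phi(t)^n = 2^n * (1/n) [t^(n-1)] e^(n t) = 2^n * (1/n) * n^(n-1) / (n-1)! = 2^n * n^(n-1) / n!.
When c = 1 this is the Cayley count of rooted labeled trees on n vertices, divided by n!.
For n = 5: 2^5 * 5^4 / 5! = 32 * 625/120 = 500/3.

500/3


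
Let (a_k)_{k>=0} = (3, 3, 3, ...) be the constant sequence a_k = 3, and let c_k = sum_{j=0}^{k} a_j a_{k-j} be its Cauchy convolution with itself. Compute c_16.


Since a_j = 3 for all j >= 0, the convolution sum becomes
c_k = sum_{j=0}^{k} 3 * 3 = 9 * (k + 1).
Equivalently, the generating function of (a_k) is 3/(1 - x) and its square is 9/(1 - x)^2 = sum_{k>=0} 9(k + 1) x^k.
For k = 16: 9 * 17 = 153.

153


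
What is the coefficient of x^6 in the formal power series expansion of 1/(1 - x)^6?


The expansion 1/(1 - x)^r = sum_{k>=0} C(k + r - 1, r - 1) x^k follows from the multiset / negative-binomial theorem (or from repeated differentiation of the geometric series).
For r = 6 and k = 6:
C(11, 5) = 39916800 / (120 * 720) = 462.

462


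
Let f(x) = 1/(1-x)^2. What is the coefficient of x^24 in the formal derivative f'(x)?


Differentiate: d/dx [ 1/(1-x)^r ] = r / (1-x)^(r+1).
Here r = 2, so f'(x) = 2 / (1-x)^3.
The expansion of 1/(1-x)^(r+1) has coefficient of x^n equal to C(n+r, r).
So the coefficient of x^24 in f'(x) is
2 * C(26, 2) = 2 * 325 = 650

650


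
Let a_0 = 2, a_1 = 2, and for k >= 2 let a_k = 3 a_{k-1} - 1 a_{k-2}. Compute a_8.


Iterating the recurrence forward:
a_0 = 2
a_1 = 2
a_2 = 3*2 - 1*2 = 4
a_3 = 3*4 - 1*2 = 10
a_4 = 3*10 - 1*4 = 26
a_5 = 3*26 - 1*10 = 68
a_6 = 3*68 - 1*26 = 178
a_7 = 3*178 - 1*68 = 466
a_8 = 3*466 - 1*178 = 1220
So a_8 = 1220.

1220


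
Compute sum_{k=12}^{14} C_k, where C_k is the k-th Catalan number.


C_12 through C_14: 208012, 742900, 2674440
Sum = 208012 + 742900 + 2674440
= 3625352

3625352


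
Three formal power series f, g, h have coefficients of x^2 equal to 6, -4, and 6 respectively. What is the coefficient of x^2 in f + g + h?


Series addition is componentwise:
6 + -4 + 6
= 8

8


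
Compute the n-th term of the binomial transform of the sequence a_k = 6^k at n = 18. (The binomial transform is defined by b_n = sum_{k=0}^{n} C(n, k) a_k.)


With a_k = 6^k, b_n = sum_{k=0}^{n} C(n, k) 6^k = (1 + 6)^n by the binomial theorem.
For n = 18: (1 + 6)^18 = 7^18 = 1628413597910449.

1628413597910449


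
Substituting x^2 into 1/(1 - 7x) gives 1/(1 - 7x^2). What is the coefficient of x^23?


Since 1/(1 - 7x^2) only has even powers of x,
the coefficient of x^23 (odd) is 0.

0


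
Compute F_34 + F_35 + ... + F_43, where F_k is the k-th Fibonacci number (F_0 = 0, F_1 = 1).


Use the identity sum_{k=0}^{N} F_k = F_{N+2} - 1 (which follows from F_{k+2} - F_{k+1} = F_k). Then
sum_{k=34}^{43} F_k = (F_{45} - 1) - (F_{35} - 1) = F_{45} - F_{35}.
Computing: F_{45} = 1134903170, F_{35} = 9227465, so
Sum = 1134903170 - 9227465 = 1125675705.

1125675705


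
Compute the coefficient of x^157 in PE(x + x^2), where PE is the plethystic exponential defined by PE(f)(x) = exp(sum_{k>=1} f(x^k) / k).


With f(x) = x + x^2, the exponent is sum_{k>=1} (x^k + x^(2k)) / k = -ln(1 - x) - ln(1 - x^2). Exponentiating:
PE(x + x^2) = 1 / ((1 - x)(1 - x^2)).
This is the generating function for partitions of n into parts of size 1 or 2. The number of 2's can be any j in 0..78, and the rest are 1's, so
[x^157] = floor(157/2) + 1 = 79.

79


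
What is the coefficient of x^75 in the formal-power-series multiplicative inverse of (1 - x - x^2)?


Let the inverse be f(x) = sum_{k>=0} a_k x^k. From f(x) * (1 - x - x^2) = 1 and matching coefficients:
 x^0: a_0 = 1.
 x^1: a_1 - a_0 = 0, so a_1 = 1.
 x^k (k >= 2): a_k - a_{k-1} - a_{k-2} = 0, i.e. a_k = a_{k-1} + a_{k-2}.
This is the Fibonacci-type recurrence shifted so that a_0 = a_1 = 1.
Iterating: a_0=1, a_1=1, a_2=2, a_3=3, a_4=5, a_5=8, a_6=13, a_7=21, a_8=34, a_9=55, ...
a_75 = 3416454622906707.

3416454622906707


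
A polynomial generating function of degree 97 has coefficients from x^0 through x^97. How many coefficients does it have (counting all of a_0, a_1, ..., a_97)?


A polynomial of degree 97 takes the form a_0 + a_1 x + ... + a_97 x^97.
The number of coefficients is 97 + 1 = 98.

98


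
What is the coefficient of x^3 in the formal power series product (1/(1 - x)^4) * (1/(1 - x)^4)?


Combine the factors: (1/(1 - x)^4) * (1/(1 - x)^4) = 1/(1 - x)^8.
Then use 1/(1 - x)^r = sum_{k>=0} C(k + r - 1, r - 1) x^k with r = 8 and k = 3:
C(10, 7) = 120.

120


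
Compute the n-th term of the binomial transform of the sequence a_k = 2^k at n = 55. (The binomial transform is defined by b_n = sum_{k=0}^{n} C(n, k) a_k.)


With a_k = 2^k, b_n = sum_{k=0}^{n} C(n, k) 2^k = (1 + 2)^n by the binomial theorem.
For n = 55: (1 + 2)^55 = 3^55 = 174449211009120179071170507.

174449211009120179071170507


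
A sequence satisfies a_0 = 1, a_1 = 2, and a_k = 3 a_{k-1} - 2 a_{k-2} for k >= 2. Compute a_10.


The characteristic equation is t^2 - 3 t + 2 = 0, with roots r_1 = 2 and r_2 = 1 (so c_1 = r_1 + r_2, c_2 = -r_1 r_2 as required).
One can use the closed form a_n = A r_1^n + B r_2^n, but direct iteration is more reliable:
a_0 = 1, a_1 = 2, a_2 = 4, a_3 = 8, a_4 = 16, a_5 = 32, a_6 = 64, a_7 = 128, a_8 = 256, a_9 = 512, a_10 = 1024.
So a_10 = 1024.

1024


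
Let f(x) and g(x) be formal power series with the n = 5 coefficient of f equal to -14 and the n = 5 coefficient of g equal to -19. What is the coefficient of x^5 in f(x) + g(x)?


Addition of formal power series is termwise.
The coefficient of x^5 in f + g = -14 + -19
= -33

-33


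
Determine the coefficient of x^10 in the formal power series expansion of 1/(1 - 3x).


The geometric series identity gives 1/(1 - c x) = sum_{k>=0} c^k x^k, so the coefficient of x^k is c^k.
Here c = 3 and k = 10.
Computing: 3^10 = 59049

59049


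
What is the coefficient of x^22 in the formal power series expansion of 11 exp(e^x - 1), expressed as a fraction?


exp(e^x - 1) is the exponential generating function for the Bell numbers Bell_k: exp(e^x - 1) = sum_{k>=0} Bell_k x^k / k!.
So the coefficient of x^22 in 11 exp(e^x - 1) is 11 Bell_22 / 22!.
Computing: Bell_22 = 4506715738447323 and 22! = 1124000727777607680000, giving
11 * 4506715738447323/1124000727777607680000 = 88366975263673/2003566359674880000.

88366975263673/2003566359674880000


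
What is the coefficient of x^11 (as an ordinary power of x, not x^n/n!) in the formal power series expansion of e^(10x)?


The exponential series is e^y = sum_{k>=0} y^k / k!. Substituting y = 10x gives
e^(10x) = sum_{k>=0} 10^k x^k / k!.
So the coefficient of x^n is a^n/n! with a = 10, n = 11:
10^11 / 11! = 100000000000/39916800 = 15625000/6237

15625000/6237


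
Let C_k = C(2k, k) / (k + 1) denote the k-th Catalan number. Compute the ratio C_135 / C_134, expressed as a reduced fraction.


Using C_k = (2k)! / (k! (k+1)!), the ratio C_{k+1}/C_k simplifies to
C_{k+1}/C_k = [(2k+2)! / ((k+1)! (k+2)!)] * [k! (k+1)! / (2k)!]
 = (2k+2)(2k+1) / ((k+1)(k+2)) = 2(2k+1) / (k+2).
For k = 134: 2(2*134 + 1) / (134 + 2) = 538/136 = 269/68.

269/68


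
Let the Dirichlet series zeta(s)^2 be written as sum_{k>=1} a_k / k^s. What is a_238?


The Dirichlet convolution of the constant function 1 with itself gives (1 * 1)(k) = sum_{d | k} 1 = d(k), the number of positive divisors of k.
Since zeta(s) = sum_{k>=1} 1/k^s, we have zeta(s)^2 = sum_{k>=1} d(k)/k^s, so a_k = d(k).
For k = 238: the divisors are 1, 2, 7, 14, 17, 34, 119, 238.
Count = 8.

8


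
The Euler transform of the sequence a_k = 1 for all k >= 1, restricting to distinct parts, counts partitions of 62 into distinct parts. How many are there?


Partitions of 62 into distinct parts can be computed via generating function.
Product (1+x)(1+x^2)(1+x^3)...
The coefficient of x^62 = 13394

13394


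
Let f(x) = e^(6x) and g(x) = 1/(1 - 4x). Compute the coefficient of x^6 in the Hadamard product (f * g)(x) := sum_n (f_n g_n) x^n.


Expanding: f_k = 6^k/k! (from e^(6x)) and g_k = 4^k (from 1/(1 - 4x)). So the Hadamard coefficient (f * g)_k = 6^k 4^k / k! = (24)^k / k!.
For k = 6: 24^6/6! = 191102976/720 = 1327104/5.

1327104/5


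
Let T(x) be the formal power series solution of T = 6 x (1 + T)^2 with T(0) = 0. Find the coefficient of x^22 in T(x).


Apply the Lagrange inversion formula: if T = 6 x * phi(T) with phi(t) = (1 + t)^2, then [x^n] T = 6^n * (1/n) [t^(n-1)] phi(t)^n = 6^n * (1/n) [t^(n-1)] (1 + t)^(2n) = 6^n * (1/n) C(2n, n-1).
Using the identity C(2n, n-1) = C(2n, n) * n / (n+1), the unscaled factor equals C(2n, n) / (n+1) = C_n, the n-th Catalan number.
For n = 22: C_22 = C(44, 22) / 23 = 2104098963720/23 = 91482563640.
With the 6^22 = 131621703842267136 factor, the coefficient is 131621703842267136 * 91482563640 = 12041090898155435791000535040.

12041090898155435791000535040


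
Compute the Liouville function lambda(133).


The Liouville function is lambda(k) = (-1)^Omega(k), where Omega(k) counts the prime factors of k with multiplicity.
Factoring: 133 = 7 * 19, so Omega(133) = 2.
lambda(133) = (-1)^2 = 1.

1


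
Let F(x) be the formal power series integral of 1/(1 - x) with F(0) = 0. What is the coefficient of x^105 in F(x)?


1/(1 - x) = sum_{k>=0} x^k. Integrating termwise and using F(0) = 0 gives
F(x) = sum_{k>=0} x^(k+1) / (k+1) = sum_{m>=1} x^m / m = -ln(1 - x).
So the coefficient of x^105 is 1/105 = 1/105.

1/105


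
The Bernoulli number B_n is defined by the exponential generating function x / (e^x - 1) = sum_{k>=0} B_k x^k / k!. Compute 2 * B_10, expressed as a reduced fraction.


Bernoulli numbers can also be computed recursively via B_0 = 1 and sum_{j=0}^{m} C(m+1, j) B_j = 0 for m >= 1. Odd-index Bernoulli numbers vanish for k >= 3.
Computing B_10 = 5/66, so 2 * B_10 = 2 * 5/66 = 5/33.

5/33


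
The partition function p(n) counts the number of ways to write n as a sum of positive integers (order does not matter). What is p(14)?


Using the generating function prod_{k>=1} 1/(1-x^k), we compute p(14).
By dynamic programming over parts 1 through 14:
p(14) = 135

135


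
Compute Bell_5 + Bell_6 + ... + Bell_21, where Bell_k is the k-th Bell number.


Recall Bell_k counts set partitions of a k-set (with Bell_0 = 1 by convention).
Bell_5 through Bell_21: 52, 203, 877, 4140, 21147, 115975, 678570, 4213597, 27644437, 190899322, 1382958545, 10480142147, 82864869804, 682076806159, 5832742205057, 51724158235372, 474869816156751
Sum = 52 + 203 + 877 + 4140 + 21147 + 115975 + 678570 + 4213597 + 27644437 + 190899322 + 1382958545 + 10480142147 + 82864869804 + 682076806159 + 5832742205057 + 51724158235372 + 474869816156751 = 533203744952155.

533203744952155


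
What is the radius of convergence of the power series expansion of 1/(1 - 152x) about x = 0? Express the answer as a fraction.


Expanding 1/(1 - 152x) = sum_{k>=0} 152^k x^k, the series converges when |152x| < 1, i.e., |x| < 1/152.
So the radius of convergence is 1/152 = 1/152.

1/152


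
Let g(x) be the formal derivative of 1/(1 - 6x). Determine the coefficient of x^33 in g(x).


Differentiate termwise: d/dx sum_{k>=0} 6^k x^k = sum_{k>=1} k 6^k x^(k-1) = sum_{j>=0} (j+1) 6^(j+1) x^j.
Equivalently, d/dx [1/(1 - 6x)] = 6/(1 - 6x)^2.
For j = 33: 34 * 6^34 = 34 * 286511799958070431838109696 = 9741401198574394682495729664.

9741401198574394682495729664


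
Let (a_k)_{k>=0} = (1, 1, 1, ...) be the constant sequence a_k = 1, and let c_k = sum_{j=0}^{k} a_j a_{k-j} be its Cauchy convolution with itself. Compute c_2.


Since a_j = 1 for all j >= 0, the convolution sum becomes
c_k = sum_{j=0}^{k} 1 * 1 = 1 * (k + 1).
Equivalently, the generating function of (a_k) is 1/(1 - x) and its square is 1/(1 - x)^2 = sum_{k>=0} 1(k + 1) x^k.
For k = 2: 1 * 3 = 3.

3


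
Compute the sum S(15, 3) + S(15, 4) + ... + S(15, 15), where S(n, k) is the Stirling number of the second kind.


By definition, S(n, k) counts partitions of an n-set into exactly k nonempty blocks.
Computing row n = 15 for k = 3..15:
S(15, k): 2375101, 42355950, 210766920, 420693273, 408741333, 216627840, 67128490, 12662650, 1479478, 106470, 4550, 105, 1
Sum = 1382942161.

1382942161


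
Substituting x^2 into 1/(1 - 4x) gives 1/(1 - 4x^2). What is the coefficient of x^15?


Since 1/(1 - 4x^2) only has even powers of x,
the coefficient of x^15 (odd) is 0.

0


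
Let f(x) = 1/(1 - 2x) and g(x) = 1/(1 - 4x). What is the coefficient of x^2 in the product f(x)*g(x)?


The coefficient of x^n in f*g is the Cauchy product: sum_{k=0}^{n} a^k * b^(n-k).
With a=2, b=4, n=2:
sum_{k=0}^{2} 2^k * 4^(2-k)
= 28

28


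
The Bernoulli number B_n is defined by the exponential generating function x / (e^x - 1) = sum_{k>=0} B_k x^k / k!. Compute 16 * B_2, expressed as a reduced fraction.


Bernoulli numbers can also be computed recursively via B_0 = 1 and sum_{j=0}^{m} C(m+1, j) B_j = 0 for m >= 1. Odd-index Bernoulli numbers vanish for k >= 3.
Computing B_2 = 1/6, so 16 * B_2 = 16 * 1/6 = 8/3.

8/3


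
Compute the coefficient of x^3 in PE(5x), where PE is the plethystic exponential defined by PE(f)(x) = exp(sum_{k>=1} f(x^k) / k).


With f(x) = 5x, the exponent is sum_{k>=1} 5 x^k / k = 5 * (-ln(1 - x)). Exponentiating:
PE(5x) = exp(-5 ln(1 - x)) = 1/(1 - x)^5.
By the negative binomial expansion, [x^n] 1/(1 - x)^5 = C(n + 4, 4).
For n = 3: C(7, 4) = 35.

35


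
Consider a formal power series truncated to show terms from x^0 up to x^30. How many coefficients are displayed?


From x^0 to x^30 inclusive, the count is 30 - 0 + 1 = 31.

31


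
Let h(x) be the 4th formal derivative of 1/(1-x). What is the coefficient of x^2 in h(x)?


Differentiating 4 times: d^4/dx^4 [1/(1-x)] = 4!/(1-x)^5.
The expansion 1/(1-x)^5 = sum_{k>=0} C(k+4, 4) x^k, so the coefficient of x^n in 4!/(1-x)^5 is 4! * C(n+4, 4).
For n = 2: 24 * C(6, 4) = 24 * 15 = 360

360


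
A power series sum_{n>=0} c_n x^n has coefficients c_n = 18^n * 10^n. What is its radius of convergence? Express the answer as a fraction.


By the root test (Cauchy-Hadamard), the radius is R = 1 / limsup_n |c_n|^(1/n).
Here |c_n|^(1/n) = (18^n * 10^n)^(1/n) = 18 * 10 = 180 for all n.
So R = 1/180 = 1/180.

1/180


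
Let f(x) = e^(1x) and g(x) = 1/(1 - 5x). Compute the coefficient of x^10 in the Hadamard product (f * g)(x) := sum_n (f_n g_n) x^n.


Expanding: f_k = 1^k/k! (from e^(1x)) and g_k = 5^k (from 1/(1 - 5x)). So the Hadamard coefficient (f * g)_k = 1^k 5^k / k! = (5)^k / k!.
For k = 10: 5^10/10! = 9765625/3628800 = 390625/145152.

390625/145152


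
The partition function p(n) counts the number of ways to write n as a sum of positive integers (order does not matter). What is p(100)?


Using the generating function prod_{k>=1} 1/(1-x^k), we compute p(100).
By dynamic programming over parts 1 through 100:
p(100) = 190569292

190569292


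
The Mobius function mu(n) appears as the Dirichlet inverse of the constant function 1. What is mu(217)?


217 = 7 * 31 (all distinct primes).
mu(217) = (-1)^2 = 1

1


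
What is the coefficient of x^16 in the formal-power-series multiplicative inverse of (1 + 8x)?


The inverse is 1/(1 + 8x). Apply the geometric identity 1/(1 - y) = sum_{k>=0} y^k with y = -8x:
1/(1 + 8x) = sum_{k>=0} (-8)^k x^k.
So the coefficient of x^16 is (-8)^16 = 281474976710656.

281474976710656


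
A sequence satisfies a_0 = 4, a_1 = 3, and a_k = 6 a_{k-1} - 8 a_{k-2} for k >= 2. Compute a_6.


The characteristic equation is t^2 - 6 t + 8 = 0, with roots r_1 = 4 and r_2 = 2 (so c_1 = r_1 + r_2, c_2 = -r_1 r_2 as required).
One can use the closed form a_n = A r_1^n + B r_2^n, but direct iteration is more reliable:
a_0 = 4, a_1 = 3, a_2 = -14, a_3 = -108, a_4 = -536, a_5 = -2352, a_6 = -9824.
So a_6 = -9824.

-9824


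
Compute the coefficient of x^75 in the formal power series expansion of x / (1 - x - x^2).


Let f(x) = sum_{k>=0} a_k x^k. Multiplying f(x) * (1 - x - x^2) = x and matching coefficients gives a_0 = 0, a_1 = 1, and a_k = a_{k-1} + a_{k-2} for k >= 2. These are the Fibonacci numbers F_k.
Iterating from F_0 = 0, F_1 = 1:
F_0=0, F_1=1, F_2=1, F_3=2, F_4=3, F_5=5, F_6=8, F_7=13, F_8=21, F_9=34, ...
F_75 = 2111485077978050.

2111485077978050


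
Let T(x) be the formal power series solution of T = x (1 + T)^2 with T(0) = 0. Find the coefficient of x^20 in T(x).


Apply the Lagrange inversion formula: if T = x * phi(T) with phi(t) = (1 + t)^2, then [x^n] T = (1/n) [t^(n-1)] phi(t)^n = (1/n) [t^(n-1)] (1 + t)^(2n) = (1/n) C(2n, n-1).
Using the identity C(2n, n-1) = C(2n, n) * n / (n+1), the unscaled factor equals C(2n, n) / (n+1) = C_n, the n-th Catalan number.
For n = 20: C_20 = C(40, 20) / 21 = 137846528820/21 = 6564120420 = 6564120420.

6564120420


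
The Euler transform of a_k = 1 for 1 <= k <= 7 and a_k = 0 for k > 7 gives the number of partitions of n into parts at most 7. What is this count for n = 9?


Partitions of 9 into parts at most 7:
Using generating function (1-x)^(-1)(1-x^2)^(-1)...(1-x^7)^(-1),
the coefficient of x^9 = 28

28


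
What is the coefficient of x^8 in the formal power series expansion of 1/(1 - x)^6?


The expansion 1/(1 - x)^r = sum_{k>=0} C(k + r - 1, r - 1) x^k follows from the multiset / negative-binomial theorem (or from repeated differentiation of the geometric series).
For r = 6 and k = 8:
C(13, 5) = 6227020800 / (120 * 40320) = 1287.

1287


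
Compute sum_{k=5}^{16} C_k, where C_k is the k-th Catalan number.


C_5 through C_16: 42, 132, 429, 1430, 4862, 16796, 58786, 208012, 742900, 2674440, 9694845, 35357670
Sum = 42 + 132 + 429 + 1430 + 4862 + 16796 + 58786 + 208012 + 742900 + 2674440 + 9694845 + 35357670
= 48760344

48760344


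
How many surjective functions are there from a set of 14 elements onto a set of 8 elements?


By inclusion-exclusion on which target elements are missed, the number of surjections from an n-set onto a k-set is
surj(n, k) = sum_{j=0}^{k} (-1)^j C(k, j) (k - j)^n.
Equivalently surj(n, k) = k! * S(n, k), where S(n, k) is the Stirling number of the second kind.
For n = 14, k = 8:
S(14, 8) = 20912320, so
surj = 8! * 20912320 = 40320 * 20912320 = 843184742400.

843184742400


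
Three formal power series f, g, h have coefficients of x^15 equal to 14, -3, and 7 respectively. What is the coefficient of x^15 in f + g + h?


Series addition is componentwise:
14 + -3 + 7
= 18

18


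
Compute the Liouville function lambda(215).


The Liouville function is lambda(k) = (-1)^Omega(k), where Omega(k) counts the prime factors of k with multiplicity.
Factoring: 215 = 5 * 43, so Omega(215) = 2.
lambda(215) = (-1)^2 = 1.

1


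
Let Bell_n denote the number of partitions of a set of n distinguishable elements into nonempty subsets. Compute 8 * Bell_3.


Bell_3 can be computed from the Bell triangle or from Dobinski's identity Bell_n = (1/e) * sum_{k>=0} k^n / k!.
Computing Bell_3 = 5.
Then 8 * 5 = 40.

40


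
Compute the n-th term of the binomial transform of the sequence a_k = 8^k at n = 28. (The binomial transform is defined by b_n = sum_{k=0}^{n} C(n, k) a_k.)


With a_k = 8^k, b_n = sum_{k=0}^{n} C(n, k) 8^k = (1 + 8)^n by the binomial theorem.
For n = 28: (1 + 8)^28 = 9^28 = 523347633027360537213511521.

523347633027360537213511521


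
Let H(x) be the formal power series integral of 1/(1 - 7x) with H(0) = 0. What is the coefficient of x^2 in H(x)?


1/(1 - 7x) = sum_{k>=0} 7^k x^k. Integrating termwise with H(0) = 0:
H(x) = sum_{k>=0} 7^k x^(k+1) / (k+1) = sum_{m>=1} 7^(m-1) x^m / m.
For m = 2: 7^1/2 = 7/2 = 7/2.

7/2


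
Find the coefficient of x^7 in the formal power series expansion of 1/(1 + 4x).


Write 1/(1 + c x) = 1/(1 - (-c) x) and apply the geometric-series identity
1/(1 - y) = sum_{k>=0} y^k to get 1/(1 + c x) = sum_{k>=0} (-c)^k x^k.
So the coefficient of x^k is (-c)^k = (-1)^k * c^k.
Here c = 4 and k = 7:
(-4)^7 = -1 * 16384 = -16384

-16384
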